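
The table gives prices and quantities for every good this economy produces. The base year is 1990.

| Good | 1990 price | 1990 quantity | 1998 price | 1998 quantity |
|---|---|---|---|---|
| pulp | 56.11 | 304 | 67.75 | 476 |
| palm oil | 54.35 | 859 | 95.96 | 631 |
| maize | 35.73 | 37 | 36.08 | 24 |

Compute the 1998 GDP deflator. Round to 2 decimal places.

151.41

Nominal GDP 1998 = 67.75·476 + 95.96·631 + 36.08·24 = 93665.68.
Real GDP 1998 (at 1990 prices) = 56.11·476 + 54.35·631 + 35.73·24 = 61860.73.
Deflator = Nominal/Real × 100 = 93665.68/61860.73 × 100 = 151.414.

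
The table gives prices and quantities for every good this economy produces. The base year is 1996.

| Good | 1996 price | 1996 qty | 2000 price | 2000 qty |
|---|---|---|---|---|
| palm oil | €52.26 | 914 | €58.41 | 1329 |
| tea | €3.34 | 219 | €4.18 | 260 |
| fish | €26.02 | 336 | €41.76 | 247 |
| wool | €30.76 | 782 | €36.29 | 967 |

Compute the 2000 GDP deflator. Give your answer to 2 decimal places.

116.55

Nominal GDP 2000 = 58.41·1329 + 4.18·260 + 41.76·247 + 36.29·967 = 124120.84.
Real GDP 2000 (at 1996 prices) = 52.26·1329 + 3.34·260 + 26.02·247 + 30.76·967 = 106493.80.
Deflator = Nominal/Real × 100 = 124120.84/106493.80 × 100 = 116.552.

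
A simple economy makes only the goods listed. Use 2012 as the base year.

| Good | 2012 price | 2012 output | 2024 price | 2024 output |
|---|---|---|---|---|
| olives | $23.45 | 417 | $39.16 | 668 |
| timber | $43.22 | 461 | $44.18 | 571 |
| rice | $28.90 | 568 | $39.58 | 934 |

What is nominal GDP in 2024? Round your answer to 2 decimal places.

Nominal GDP 2024 = Σ (p_2024 × q_2024) = 39.16·668 + 44.18·571 + 39.58·934 = 88353.38.

$88353.38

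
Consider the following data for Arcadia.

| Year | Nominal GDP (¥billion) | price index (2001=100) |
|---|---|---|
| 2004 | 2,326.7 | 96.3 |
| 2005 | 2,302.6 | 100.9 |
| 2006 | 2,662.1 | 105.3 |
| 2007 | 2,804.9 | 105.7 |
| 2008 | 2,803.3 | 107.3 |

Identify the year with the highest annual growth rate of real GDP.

2006

2005: real = 2302.6/1.009 = 2282.06; growth vs 2004 (2416.10) = -5.55%.
2006: real = 2662.1/1.053 = 2528.11; growth vs 2005 (2282.06) = 10.78%.
2007: real = 2804.9/1.057 = 2653.64; growth vs 2006 (2528.11) = 4.97%.
2008: real = 2803.3/1.073 = 2612.58; growth vs 2007 (2653.64) = -1.55%.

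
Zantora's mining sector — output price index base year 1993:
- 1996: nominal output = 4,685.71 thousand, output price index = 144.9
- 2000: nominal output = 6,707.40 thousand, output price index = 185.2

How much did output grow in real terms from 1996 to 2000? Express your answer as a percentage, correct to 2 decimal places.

12.00%

Real output 1996 = 4685.71 / 1.449 = 3233.75.
Real output 2000 = 6707.40 / 1.852 = 3621.71.
Real growth = 3621.71 / 3233.75 − 1 = 0.1200.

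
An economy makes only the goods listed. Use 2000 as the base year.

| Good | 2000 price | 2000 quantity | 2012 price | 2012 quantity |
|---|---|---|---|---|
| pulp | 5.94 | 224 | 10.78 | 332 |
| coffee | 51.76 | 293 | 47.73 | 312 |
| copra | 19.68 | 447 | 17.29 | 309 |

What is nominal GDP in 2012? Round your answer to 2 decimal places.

23813.33

Nominal GDP 2012 = Σ (p_2012 × q_2012) = 10.78·332 + 47.73·312 + 17.29·309 = 23813.33.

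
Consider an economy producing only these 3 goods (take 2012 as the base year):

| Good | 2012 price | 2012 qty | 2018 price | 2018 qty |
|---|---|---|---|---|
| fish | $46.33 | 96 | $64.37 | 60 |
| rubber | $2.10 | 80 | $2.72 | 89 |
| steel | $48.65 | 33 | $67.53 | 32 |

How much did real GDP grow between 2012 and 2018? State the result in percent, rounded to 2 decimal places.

Real GDP 2012 = Nominal GDP 2012 = 46.33·96 + 2.10·80 + 48.65·33 = 6221.13.
Real GDP 2018 (at 2012 prices) = 46.33·60 + 2.10·89 + 48.65·32 = 4523.50.
Real growth = 4523.50/6221.13 − 1 = -0.2729.

-27.29%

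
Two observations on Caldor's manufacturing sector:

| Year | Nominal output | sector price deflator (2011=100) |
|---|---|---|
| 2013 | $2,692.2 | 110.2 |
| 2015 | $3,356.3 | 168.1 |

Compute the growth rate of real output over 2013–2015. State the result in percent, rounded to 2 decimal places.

Real output 2013 = 2692.2 / 1.102 = 2443.01.
Real output 2015 = 3356.3 / 1.681 = 1996.61.
Real growth = 1996.61 / 2443.01 − 1 = -0.1827.

-18.27%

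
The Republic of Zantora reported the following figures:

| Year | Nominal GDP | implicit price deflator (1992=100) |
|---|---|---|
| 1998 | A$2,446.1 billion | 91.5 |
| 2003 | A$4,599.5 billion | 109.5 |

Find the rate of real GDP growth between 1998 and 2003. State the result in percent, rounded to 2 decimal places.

57.12%

Real GDP 1998 = 2446.1 / 0.915 = 2673.33.
Real GDP 2003 = 4599.5 / 1.095 = 4200.46.
Real growth = 4200.46 / 2673.33 − 1 = 0.5712.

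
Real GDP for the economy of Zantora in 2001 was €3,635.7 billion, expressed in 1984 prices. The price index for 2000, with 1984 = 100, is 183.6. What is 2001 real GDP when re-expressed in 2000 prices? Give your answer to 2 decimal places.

€6,675.15 billion

Real GDP in 2000 prices = Real GDP in 1984 prices × (P_2000/P_1984) = 3635.7 × 1.836 = 6675.15.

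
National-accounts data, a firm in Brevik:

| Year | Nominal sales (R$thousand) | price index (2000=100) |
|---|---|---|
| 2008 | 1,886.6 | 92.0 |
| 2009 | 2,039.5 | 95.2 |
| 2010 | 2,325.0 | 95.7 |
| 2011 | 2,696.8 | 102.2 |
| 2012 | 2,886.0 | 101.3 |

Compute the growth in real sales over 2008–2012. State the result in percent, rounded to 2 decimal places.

Real sales 2008 = 1886.6/0.920 = 2050.65.
Real sales 2012 = 2886.0/1.013 = 2848.96.
Change = 2848.96/2050.65 − 1 = 0.3893.

38.93%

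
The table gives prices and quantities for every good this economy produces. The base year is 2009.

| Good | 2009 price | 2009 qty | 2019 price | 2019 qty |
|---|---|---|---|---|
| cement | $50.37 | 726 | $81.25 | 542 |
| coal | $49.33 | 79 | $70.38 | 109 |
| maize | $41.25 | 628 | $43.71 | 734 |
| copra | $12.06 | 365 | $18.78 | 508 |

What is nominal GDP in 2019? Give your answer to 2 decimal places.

Nominal GDP 2019 = Σ (p_2019 × q_2019) = 81.25·542 + 70.38·109 + 43.71·734 + 18.78·508 = 93332.30.

$93332.30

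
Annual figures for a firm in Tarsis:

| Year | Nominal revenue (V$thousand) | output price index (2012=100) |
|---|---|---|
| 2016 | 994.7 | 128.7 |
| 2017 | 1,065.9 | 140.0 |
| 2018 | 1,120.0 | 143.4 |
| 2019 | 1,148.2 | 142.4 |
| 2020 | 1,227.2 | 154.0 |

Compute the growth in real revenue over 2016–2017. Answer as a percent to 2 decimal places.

Real revenue 2016 = 994.7/1.287 = 772.88.
Real revenue 2017 = 1065.9/1.400 = 761.36.
Change = 761.36/772.88 − 1 = -0.0149.

-1.49%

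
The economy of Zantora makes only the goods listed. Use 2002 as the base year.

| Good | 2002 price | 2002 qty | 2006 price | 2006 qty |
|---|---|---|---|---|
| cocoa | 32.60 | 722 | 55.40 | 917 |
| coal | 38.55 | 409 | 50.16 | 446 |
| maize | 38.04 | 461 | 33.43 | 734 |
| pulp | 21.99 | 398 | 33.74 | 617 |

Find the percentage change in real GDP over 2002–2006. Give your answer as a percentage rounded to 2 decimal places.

Real GDP 2002 = Nominal GDP 2002 = 32.60·722 + 38.55·409 + 38.04·461 + 21.99·398 = 65592.61.
Real GDP 2006 (at 2002 prices) = 32.60·917 + 38.55·446 + 38.04·734 + 21.99·617 = 88576.69.
Real growth = 88576.69/65592.61 − 1 = 0.3504.

35.04%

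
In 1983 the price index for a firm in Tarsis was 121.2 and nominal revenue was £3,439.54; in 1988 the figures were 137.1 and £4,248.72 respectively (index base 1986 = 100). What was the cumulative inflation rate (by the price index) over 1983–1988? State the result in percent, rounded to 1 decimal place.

Price-level change = 137.1 / 121.2 − 1 = 0.1312.

13.1%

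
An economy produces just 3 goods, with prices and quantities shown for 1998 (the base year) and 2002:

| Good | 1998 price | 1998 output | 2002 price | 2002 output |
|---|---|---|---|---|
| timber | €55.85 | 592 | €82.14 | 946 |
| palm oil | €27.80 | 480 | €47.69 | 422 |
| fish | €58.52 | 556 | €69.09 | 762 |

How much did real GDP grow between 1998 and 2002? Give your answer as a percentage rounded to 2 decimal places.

Real GDP 1998 = Nominal GDP 1998 = 55.85·592 + 27.80·480 + 58.52·556 = 78944.32.
Real GDP 2002 (at 1998 prices) = 55.85·946 + 27.80·422 + 58.52·762 = 109157.94.
Real growth = 109157.94/78944.32 − 1 = 0.3827.

38.27%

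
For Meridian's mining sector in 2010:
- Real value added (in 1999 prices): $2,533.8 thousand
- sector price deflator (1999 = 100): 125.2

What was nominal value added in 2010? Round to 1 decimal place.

$3,172.3 thousand

Nominal value added = Real × (sector price deflator/100) = 2533.8 × 1.252 = 3172.32.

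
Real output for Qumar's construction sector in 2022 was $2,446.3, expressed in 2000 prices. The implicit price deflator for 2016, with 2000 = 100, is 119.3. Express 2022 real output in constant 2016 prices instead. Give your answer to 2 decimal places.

$2,918.44

Real output in 2016 prices = Real output in 2000 prices × (P_2016/P_2000) = 2446.3 × 1.193 = 2918.44.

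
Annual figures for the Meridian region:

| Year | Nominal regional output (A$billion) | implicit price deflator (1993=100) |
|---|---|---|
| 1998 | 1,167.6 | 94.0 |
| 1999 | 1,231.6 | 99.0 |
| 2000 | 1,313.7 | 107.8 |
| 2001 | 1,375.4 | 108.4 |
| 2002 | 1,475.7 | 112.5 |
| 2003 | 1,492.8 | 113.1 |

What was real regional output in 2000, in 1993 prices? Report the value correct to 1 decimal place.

A$1,218.6 billion

Real regional output 2000 = 1313.7 / 1.078 = 1218.65.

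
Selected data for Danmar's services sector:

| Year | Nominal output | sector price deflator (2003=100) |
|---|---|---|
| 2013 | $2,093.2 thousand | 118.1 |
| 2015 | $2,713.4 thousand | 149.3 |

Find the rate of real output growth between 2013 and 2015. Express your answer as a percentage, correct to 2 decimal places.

Deflate each year: 2013 → 2093.2/1.181 = 1772.40; 2015 → 2713.4/1.493 = 1817.41.
So real output changed by 1817.41/1772.40 − 1 = 0.0254, i.e. 2.54%.

2.54%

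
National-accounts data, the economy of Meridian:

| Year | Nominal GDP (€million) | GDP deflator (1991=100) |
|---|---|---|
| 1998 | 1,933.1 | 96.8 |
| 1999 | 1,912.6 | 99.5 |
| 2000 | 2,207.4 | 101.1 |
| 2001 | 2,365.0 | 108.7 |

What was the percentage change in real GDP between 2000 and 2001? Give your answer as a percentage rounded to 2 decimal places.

Real GDP 2000 = 2207.4/1.011 = 2183.38.
Real GDP 2001 = 2365.0/1.087 = 2175.71.
Change = 2175.71/2183.38 − 1 = -0.0035.

-0.35%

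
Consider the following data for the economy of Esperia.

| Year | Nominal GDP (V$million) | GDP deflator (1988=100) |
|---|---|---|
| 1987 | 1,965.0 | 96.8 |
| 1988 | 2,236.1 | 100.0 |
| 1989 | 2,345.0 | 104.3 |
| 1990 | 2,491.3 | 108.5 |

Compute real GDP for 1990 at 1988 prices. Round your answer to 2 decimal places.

V$2,296.13 million

Real GDP 1990 = 2491.3 / 1.085 = 2296.13.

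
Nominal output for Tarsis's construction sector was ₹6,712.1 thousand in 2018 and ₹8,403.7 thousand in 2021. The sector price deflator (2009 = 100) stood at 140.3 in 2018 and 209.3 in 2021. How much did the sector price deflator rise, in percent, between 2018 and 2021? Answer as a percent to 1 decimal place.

49.2%

Price-level change = 209.3 / 140.3 − 1 = 0.4918.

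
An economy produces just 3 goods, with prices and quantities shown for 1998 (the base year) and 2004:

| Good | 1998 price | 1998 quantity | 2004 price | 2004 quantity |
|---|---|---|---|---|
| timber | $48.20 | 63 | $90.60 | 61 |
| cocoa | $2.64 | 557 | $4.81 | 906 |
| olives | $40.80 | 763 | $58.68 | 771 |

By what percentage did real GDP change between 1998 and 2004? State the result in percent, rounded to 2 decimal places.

3.23%

Real GDP 1998 = Nominal GDP 1998 = 48.20·63 + 2.64·557 + 40.80·763 = 35637.48.
Real GDP 2004 (at 1998 prices) = 48.20·61 + 2.64·906 + 40.80·771 = 36788.84.
Real growth = 36788.84/35637.48 − 1 = 0.0323.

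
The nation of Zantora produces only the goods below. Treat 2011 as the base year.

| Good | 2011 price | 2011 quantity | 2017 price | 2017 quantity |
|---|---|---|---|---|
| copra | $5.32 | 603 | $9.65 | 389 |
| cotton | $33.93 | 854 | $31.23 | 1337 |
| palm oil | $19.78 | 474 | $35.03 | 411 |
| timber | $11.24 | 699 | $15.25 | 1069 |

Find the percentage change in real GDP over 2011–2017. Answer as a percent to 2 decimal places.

Real GDP 2011 = Nominal GDP 2011 = 5.32·603 + 33.93·854 + 19.78·474 + 11.24·699 = 49416.66.
Real GDP 2017 (at 2011 prices) = 5.32·389 + 33.93·1337 + 19.78·411 + 11.24·1069 = 67579.03.
Real growth = 67579.03/49416.66 − 1 = 0.3675.

36.75%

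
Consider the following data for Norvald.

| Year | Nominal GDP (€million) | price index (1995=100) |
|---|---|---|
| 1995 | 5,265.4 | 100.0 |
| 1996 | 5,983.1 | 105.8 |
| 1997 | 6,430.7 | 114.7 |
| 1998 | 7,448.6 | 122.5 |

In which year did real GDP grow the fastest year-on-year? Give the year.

1998

1996: real = 5983.1/1.058 = 5655.10; growth vs 1995 (5265.40) = 7.40%.
1997: real = 6430.7/1.147 = 5606.54; growth vs 1996 (5655.10) = -0.86%.
1998: real = 7448.6/1.225 = 6080.49; growth vs 1997 (5606.54) = 8.45%.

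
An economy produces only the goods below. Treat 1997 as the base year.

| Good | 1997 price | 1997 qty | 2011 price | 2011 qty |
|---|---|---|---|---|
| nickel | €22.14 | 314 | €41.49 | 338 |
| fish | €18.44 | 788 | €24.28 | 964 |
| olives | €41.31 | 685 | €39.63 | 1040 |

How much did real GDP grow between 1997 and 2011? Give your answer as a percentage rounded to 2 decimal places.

37.05%

Real GDP 1997 = Nominal GDP 1997 = 22.14·314 + 18.44·788 + 41.31·685 = 49780.03.
Real GDP 2011 (at 1997 prices) = 22.14·338 + 18.44·964 + 41.31·1040 = 68221.88.
Real growth = 68221.88/49780.03 − 1 = 0.3705.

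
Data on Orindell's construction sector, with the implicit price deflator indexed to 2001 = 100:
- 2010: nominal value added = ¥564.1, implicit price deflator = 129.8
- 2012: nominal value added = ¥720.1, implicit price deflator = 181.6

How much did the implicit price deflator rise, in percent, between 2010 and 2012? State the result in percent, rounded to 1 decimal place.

39.9%

Price-level change = 181.6 / 129.8 − 1 = 0.3991.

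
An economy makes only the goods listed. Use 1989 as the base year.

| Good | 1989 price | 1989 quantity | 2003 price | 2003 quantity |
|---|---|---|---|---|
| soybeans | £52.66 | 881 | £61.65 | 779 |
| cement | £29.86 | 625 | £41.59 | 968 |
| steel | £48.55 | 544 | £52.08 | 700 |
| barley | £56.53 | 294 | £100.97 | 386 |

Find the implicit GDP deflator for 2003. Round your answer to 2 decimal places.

Nominal GDP 2003 = 61.65·779 + 41.59·968 + 52.08·700 + 100.97·386 = 163714.89.
Real GDP 2003 (at 1989 prices) = 52.66·779 + 29.86·968 + 48.55·700 + 56.53·386 = 125732.20.
Deflator = Nominal/Real × 100 = 163714.89/125732.20 × 100 = 130.209.

130.21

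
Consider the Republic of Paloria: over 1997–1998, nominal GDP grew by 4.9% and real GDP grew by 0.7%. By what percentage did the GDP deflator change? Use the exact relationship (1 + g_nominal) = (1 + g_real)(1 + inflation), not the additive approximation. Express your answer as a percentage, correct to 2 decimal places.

4.17%

(1 + g_nom) = (1 + g_real)(1 + π), so π = 1.0490 / 1.0070 − 1 = 0.04171.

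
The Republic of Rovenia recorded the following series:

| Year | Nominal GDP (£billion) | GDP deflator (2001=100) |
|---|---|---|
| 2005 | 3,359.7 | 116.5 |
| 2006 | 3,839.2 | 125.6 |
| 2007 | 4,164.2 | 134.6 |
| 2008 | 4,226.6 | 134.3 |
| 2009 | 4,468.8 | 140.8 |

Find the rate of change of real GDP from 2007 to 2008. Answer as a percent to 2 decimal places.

Real GDP 2007 = 4164.2/1.346 = 3093.76.
Real GDP 2008 = 4226.6/1.343 = 3147.13.
Change = 3147.13/3093.76 − 1 = 0.0173.

1.73%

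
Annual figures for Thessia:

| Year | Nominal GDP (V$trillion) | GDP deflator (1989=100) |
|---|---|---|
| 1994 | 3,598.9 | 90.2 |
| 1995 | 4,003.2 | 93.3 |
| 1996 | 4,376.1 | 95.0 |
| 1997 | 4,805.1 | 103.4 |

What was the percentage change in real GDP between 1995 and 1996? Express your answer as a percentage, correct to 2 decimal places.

7.36%

Real GDP 1995 = 4003.2/0.933 = 4290.68.
Real GDP 1996 = 4376.1/0.950 = 4606.42.
Change = 4606.42/4290.68 − 1 = 0.0736.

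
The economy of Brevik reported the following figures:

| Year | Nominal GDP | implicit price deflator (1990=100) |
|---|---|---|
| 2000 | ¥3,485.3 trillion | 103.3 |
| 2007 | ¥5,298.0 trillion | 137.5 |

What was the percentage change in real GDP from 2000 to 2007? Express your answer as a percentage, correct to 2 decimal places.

Real GDP 2000 = 3485.3 / 1.033 = 3373.96.
Real GDP 2007 = 5298.0 / 1.375 = 3853.09.
Real growth = 3853.09 / 3373.96 − 1 = 0.1420.

14.20%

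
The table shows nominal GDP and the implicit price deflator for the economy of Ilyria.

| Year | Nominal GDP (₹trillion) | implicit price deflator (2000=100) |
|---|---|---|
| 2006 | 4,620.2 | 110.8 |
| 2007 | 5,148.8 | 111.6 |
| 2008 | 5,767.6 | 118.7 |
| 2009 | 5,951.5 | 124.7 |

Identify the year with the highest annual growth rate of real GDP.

2007: real = 5148.8/1.116 = 4613.62; growth vs 2006 (4169.86) = 10.64%.
2008: real = 5767.6/1.187 = 4858.97; growth vs 2007 (4613.62) = 5.32%.
2009: real = 5951.5/1.247 = 4772.65; growth vs 2008 (4858.97) = -1.78%.

2007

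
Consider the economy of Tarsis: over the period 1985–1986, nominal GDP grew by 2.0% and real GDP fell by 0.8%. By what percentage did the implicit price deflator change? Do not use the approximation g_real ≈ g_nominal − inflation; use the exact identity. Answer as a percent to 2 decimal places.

2.82%

(1 + g_nom) = (1 + g_real)(1 + π), so π = 1.0200 / 0.9920 − 1 = 0.02823.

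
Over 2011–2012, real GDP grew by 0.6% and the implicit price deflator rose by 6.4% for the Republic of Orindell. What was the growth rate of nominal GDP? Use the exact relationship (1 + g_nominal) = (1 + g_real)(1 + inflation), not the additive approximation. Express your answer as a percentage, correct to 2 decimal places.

(1 + g_nom) = (1 + g_real)(1 + π) = 1.0060 × 1.0640 = 1.07038.

7.04%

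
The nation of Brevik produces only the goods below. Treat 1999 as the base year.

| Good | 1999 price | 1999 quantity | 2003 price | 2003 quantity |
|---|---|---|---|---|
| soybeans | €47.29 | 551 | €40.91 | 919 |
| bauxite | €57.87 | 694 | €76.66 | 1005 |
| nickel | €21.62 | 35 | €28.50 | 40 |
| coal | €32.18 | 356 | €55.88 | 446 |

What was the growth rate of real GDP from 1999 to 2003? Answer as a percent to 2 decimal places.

Real GDP 1999 = Nominal GDP 1999 = 47.29·551 + 57.87·694 + 21.62·35 + 32.18·356 = 78431.35.
Real GDP 2003 (at 1999 prices) = 47.29·919 + 57.87·1005 + 21.62·40 + 32.18·446 = 116835.94.
Real growth = 116835.94/78431.35 − 1 = 0.4897.

48.97%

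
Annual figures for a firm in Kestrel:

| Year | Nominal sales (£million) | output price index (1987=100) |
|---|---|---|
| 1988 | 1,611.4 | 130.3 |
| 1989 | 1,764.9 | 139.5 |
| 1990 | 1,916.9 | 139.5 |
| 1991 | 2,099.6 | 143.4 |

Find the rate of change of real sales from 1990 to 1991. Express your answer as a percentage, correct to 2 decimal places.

Real sales 1990 = 1916.9/1.395 = 1374.12.
Real sales 1991 = 2099.6/1.434 = 1464.16.
Change = 1464.16/1374.12 − 1 = 0.0655.

6.55%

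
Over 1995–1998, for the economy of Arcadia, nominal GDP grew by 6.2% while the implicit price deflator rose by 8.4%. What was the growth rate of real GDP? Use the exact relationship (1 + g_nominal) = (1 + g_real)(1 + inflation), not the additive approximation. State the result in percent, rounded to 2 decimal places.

(1 + g_nom) = (1 + g_real)(1 + π), so g_real = 1.0620 / 1.0840 − 1 = -0.02030.

-2.03%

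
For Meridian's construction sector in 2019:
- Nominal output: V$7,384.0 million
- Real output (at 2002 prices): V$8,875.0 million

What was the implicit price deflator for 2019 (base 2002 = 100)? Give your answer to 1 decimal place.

implicit price deflator = (Nominal / Real) × 100 = 7384.0 / 8875.0 × 100 = 83.20.

83.2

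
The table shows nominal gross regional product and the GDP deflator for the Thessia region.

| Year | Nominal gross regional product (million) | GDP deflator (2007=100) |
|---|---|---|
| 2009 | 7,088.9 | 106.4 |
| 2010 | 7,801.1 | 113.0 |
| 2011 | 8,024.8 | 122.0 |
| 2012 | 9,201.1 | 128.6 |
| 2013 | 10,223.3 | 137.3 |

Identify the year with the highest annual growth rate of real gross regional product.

2012

2010: real = 7801.1/1.130 = 6903.63; growth vs 2009 (6662.50) = 3.62%.
2011: real = 8024.8/1.220 = 6577.70; growth vs 2010 (6903.63) = -4.72%.
2012: real = 9201.1/1.286 = 7154.82; growth vs 2011 (6577.70) = 8.77%.
2013: real = 10223.3/1.373 = 7445.96; growth vs 2012 (7154.82) = 4.07%.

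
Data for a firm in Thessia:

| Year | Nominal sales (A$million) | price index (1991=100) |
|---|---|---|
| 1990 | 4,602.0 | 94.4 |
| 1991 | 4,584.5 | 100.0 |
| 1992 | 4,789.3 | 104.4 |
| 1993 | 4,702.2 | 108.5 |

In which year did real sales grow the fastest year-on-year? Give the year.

1991: real = 4584.5/1.000 = 4584.50; growth vs 1990 (4875.00) = -5.96%.
1992: real = 4789.3/1.044 = 4587.45; growth vs 1991 (4584.50) = 0.06%.
1993: real = 4702.2/1.085 = 4333.82; growth vs 1992 (4587.45) = -5.53%.

1992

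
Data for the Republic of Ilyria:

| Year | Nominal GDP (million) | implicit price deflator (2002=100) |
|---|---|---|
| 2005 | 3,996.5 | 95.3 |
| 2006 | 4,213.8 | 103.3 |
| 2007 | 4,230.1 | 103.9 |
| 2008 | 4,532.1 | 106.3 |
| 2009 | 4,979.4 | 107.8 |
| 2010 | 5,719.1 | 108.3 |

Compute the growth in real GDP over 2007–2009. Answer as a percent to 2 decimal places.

Real GDP 2007 = 4230.1/1.039 = 4071.32.
Real GDP 2009 = 4979.4/1.078 = 4619.11.
Change = 4619.11/4071.32 − 1 = 0.1345.

13.45%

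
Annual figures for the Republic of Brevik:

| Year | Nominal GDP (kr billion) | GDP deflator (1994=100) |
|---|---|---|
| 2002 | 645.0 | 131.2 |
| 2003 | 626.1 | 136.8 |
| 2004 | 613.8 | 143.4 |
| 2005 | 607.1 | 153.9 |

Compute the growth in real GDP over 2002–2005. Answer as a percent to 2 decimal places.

-19.76%

Real GDP 2002 = 645.0/1.312 = 491.62.
Real GDP 2005 = 607.1/1.539 = 394.48.
Change = 394.48/491.62 − 1 = -0.1976.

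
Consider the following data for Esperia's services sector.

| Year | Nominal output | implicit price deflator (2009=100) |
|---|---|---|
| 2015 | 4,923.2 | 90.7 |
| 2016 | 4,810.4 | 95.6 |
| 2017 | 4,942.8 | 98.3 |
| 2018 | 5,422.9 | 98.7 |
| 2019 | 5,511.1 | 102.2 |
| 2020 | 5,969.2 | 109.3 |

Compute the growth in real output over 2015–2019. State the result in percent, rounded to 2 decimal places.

-0.65%

Real output 2015 = 4923.2/0.907 = 5428.00.
Real output 2019 = 5511.1/1.022 = 5392.47.
Change = 5392.47/5428.00 − 1 = -0.0065.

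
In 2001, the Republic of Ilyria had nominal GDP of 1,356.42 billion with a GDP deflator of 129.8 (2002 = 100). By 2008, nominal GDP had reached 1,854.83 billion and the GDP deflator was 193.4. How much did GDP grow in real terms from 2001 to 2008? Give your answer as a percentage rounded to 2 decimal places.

Real GDP 2001 = 1356.42 / 1.298 = 1045.01.
Real GDP 2008 = 1854.83 / 1.934 = 959.06.
Real growth = 959.06 / 1045.01 − 1 = -0.0822.

-8.22%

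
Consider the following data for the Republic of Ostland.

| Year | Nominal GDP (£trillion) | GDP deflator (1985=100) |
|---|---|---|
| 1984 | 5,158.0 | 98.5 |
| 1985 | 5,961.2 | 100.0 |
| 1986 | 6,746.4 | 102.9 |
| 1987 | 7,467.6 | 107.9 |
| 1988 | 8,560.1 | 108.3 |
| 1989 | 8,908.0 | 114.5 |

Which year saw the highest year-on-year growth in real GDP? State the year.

1988

1985: real = 5961.2/1.000 = 5961.20; growth vs 1984 (5236.55) = 13.84%.
1986: real = 6746.4/1.029 = 6556.27; growth vs 1985 (5961.20) = 9.98%.
1987: real = 7467.6/1.079 = 6920.85; growth vs 1986 (6556.27) = 5.56%.
1988: real = 8560.1/1.083 = 7904.06; growth vs 1987 (6920.85) = 14.21%.
1989: real = 8908.0/1.145 = 7779.91; growth vs 1988 (7904.06) = -1.57%.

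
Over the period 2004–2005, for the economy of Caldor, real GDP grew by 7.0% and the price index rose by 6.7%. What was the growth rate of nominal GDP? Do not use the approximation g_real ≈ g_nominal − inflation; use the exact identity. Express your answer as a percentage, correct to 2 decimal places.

14.17%

(1 + g_nom) = (1 + g_real)(1 + π) = 1.0700 × 1.0670 = 1.14169.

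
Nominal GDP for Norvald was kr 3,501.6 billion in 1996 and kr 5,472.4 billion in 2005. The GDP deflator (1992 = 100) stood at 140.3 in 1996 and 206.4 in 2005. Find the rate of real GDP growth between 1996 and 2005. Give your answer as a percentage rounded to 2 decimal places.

Deflate each year: 1996 → 3501.6/1.403 = 2495.79; 2005 → 5472.4/2.064 = 2651.36.
So real GDP changed by 2651.36/2495.79 − 1 = 0.0623, i.e. 6.23%.

6.23%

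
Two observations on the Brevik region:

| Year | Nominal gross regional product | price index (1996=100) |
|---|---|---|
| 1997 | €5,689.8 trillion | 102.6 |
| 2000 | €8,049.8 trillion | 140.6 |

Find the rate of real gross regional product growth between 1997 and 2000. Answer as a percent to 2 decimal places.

Deflate each year: 1997 → 5689.8/1.026 = 5545.61; 2000 → 8049.8/1.406 = 5725.32.
So real gross regional product changed by 5725.32/5545.61 − 1 = 0.0324, i.e. 3.24%.

3.24%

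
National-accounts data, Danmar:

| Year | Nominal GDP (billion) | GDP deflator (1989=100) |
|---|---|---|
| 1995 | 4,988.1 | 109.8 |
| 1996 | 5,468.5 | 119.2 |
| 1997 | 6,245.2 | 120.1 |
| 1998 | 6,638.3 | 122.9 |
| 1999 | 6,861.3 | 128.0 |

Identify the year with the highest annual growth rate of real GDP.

1997

1996: real = 5468.5/1.192 = 4587.67; growth vs 1995 (4542.90) = 0.99%.
1997: real = 6245.2/1.201 = 5200.00; growth vs 1996 (4587.67) = 13.35%.
1998: real = 6638.3/1.229 = 5401.38; growth vs 1997 (5200.00) = 3.87%.
1999: real = 6861.3/1.280 = 5360.39; growth vs 1998 (5401.38) = -0.76%.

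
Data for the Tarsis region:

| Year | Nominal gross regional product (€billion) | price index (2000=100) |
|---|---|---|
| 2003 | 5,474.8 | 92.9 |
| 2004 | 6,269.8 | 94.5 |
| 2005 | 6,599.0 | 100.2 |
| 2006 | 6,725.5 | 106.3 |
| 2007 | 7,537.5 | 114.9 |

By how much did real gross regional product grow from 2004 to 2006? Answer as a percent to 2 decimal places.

Real gross regional product 2004 = 6269.8/0.945 = 6634.71.
Real gross regional product 2006 = 6725.5/1.063 = 6326.90.
Change = 6326.90/6634.71 − 1 = -0.0464.

-4.64%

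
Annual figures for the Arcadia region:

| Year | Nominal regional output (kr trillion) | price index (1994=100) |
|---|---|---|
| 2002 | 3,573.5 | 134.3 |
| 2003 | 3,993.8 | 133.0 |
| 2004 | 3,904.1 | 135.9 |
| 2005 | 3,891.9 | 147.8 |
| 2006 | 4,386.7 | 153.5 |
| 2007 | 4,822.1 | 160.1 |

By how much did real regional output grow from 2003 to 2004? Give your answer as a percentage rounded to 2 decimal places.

Real regional output 2003 = 3993.8/1.330 = 3002.86.
Real regional output 2004 = 3904.1/1.359 = 2872.77.
Change = 2872.77/3002.86 − 1 = -0.0433.

-4.33%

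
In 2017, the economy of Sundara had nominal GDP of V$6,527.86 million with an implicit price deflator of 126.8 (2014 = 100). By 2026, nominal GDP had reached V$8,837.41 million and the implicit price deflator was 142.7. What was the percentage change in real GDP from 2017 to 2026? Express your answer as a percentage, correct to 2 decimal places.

20.30%

Real GDP 2017 = 6527.86 / 1.268 = 5148.15.
Real GDP 2026 = 8837.41 / 1.427 = 6193.00.
Real growth = 6193.00 / 5148.15 − 1 = 0.2030.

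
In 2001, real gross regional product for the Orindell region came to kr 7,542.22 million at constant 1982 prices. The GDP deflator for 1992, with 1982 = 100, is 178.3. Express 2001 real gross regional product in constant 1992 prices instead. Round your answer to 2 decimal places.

kr 13,447.78 million

Real gross regional product in 1992 prices = Real gross regional product in 1982 prices × (P_1992/P_1982) = 7542.22 × 1.783 = 13447.78.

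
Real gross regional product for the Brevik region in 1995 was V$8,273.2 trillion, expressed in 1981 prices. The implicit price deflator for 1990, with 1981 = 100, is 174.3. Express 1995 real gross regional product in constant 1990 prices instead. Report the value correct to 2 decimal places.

Real gross regional product in 1990 prices = Real gross regional product in 1981 prices × (P_1990/P_1981) = 8273.2 × 1.743 = 14420.19.

V$14,420.19 trillion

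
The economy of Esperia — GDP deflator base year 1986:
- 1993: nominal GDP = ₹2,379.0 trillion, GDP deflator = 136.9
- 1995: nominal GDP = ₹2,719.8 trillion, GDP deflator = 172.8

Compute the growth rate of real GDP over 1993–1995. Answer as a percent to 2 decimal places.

Deflate each year: 1993 → 2379.0/1.369 = 1737.76; 1995 → 2719.8/1.728 = 1573.96.
So real GDP changed by 1573.96/1737.76 − 1 = -0.0943, i.e. -9.43%.

-9.43%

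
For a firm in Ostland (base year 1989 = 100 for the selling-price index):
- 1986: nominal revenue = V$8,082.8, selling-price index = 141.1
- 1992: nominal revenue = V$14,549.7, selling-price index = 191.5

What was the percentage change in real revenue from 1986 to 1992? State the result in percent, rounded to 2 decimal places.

Real revenue 1986 = 8082.8 / 1.411 = 5728.42.
Real revenue 1992 = 14549.7 / 1.915 = 7597.75.
Real growth = 7597.75 / 5728.42 − 1 = 0.3263.

32.63%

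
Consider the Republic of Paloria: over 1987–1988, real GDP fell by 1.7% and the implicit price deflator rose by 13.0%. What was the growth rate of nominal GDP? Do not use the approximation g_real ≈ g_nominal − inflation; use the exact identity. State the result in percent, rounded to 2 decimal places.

(1 + g_nom) = (1 + g_real)(1 + π) = 0.9830 × 1.1300 = 1.11079.

11.08%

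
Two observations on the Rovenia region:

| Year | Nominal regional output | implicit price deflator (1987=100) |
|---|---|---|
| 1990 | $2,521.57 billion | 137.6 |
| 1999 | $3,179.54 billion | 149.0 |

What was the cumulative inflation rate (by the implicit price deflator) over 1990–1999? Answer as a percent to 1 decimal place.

Price-level change = 149.0 / 137.6 − 1 = 0.0828.

8.3%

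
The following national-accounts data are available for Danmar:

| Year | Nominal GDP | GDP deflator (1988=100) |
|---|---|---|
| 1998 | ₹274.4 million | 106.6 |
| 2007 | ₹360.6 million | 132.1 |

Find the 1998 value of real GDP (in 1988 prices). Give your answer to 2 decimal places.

₹257.41 million

Real GDP = Nominal / (GDP deflator/100) = 274.4 / 1.066 = 257.41.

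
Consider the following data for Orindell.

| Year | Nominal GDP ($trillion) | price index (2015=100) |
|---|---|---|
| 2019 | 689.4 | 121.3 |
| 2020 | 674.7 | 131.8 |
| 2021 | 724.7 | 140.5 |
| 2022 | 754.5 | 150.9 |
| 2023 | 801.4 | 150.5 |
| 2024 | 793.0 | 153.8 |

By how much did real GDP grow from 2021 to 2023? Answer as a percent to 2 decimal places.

Real GDP 2021 = 724.7/1.405 = 515.80.
Real GDP 2023 = 801.4/1.505 = 532.49.
Change = 532.49/515.80 − 1 = 0.0324.

3.24%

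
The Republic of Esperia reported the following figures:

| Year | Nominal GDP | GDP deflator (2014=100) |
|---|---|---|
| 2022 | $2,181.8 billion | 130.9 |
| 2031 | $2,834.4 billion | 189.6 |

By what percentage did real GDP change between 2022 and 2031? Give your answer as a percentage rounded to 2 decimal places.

-10.31%

Real GDP 2022 = 2181.8 / 1.309 = 1666.77.
Real GDP 2031 = 2834.4 / 1.896 = 1494.94.
Real growth = 1494.94 / 1666.77 − 1 = -0.1031.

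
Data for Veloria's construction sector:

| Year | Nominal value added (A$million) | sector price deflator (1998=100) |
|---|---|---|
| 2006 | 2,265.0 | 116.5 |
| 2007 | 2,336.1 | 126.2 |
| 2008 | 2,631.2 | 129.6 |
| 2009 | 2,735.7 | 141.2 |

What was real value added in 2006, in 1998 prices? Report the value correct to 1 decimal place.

A$1,944.2 million

Real value added 2006 = 2265.0 / 1.165 = 1944.21.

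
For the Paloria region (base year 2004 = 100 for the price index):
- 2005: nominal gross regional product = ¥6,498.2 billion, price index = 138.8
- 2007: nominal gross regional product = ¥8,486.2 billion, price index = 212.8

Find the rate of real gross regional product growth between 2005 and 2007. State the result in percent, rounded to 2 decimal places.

Deflate each year: 2005 → 6498.2/1.388 = 4681.70; 2007 → 8486.2/2.128 = 3987.88.
So real gross regional product changed by 3987.88/4681.70 − 1 = -0.1482, i.e. -14.82%.

-14.82%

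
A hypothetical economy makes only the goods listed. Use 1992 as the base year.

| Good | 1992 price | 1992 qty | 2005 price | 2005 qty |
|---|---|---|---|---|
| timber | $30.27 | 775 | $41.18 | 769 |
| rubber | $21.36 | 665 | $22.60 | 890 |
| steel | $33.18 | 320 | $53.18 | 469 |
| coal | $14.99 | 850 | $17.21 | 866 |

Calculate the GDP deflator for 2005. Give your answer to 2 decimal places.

129.36

Nominal GDP 2005 = 41.18·769 + 22.60·890 + 53.18·469 + 17.21·866 = 91626.70.
Real GDP 2005 (at 1992 prices) = 30.27·769 + 21.36·890 + 33.18·469 + 14.99·866 = 70830.79.
Deflator = Nominal/Real × 100 = 91626.70/70830.79 × 100 = 129.360.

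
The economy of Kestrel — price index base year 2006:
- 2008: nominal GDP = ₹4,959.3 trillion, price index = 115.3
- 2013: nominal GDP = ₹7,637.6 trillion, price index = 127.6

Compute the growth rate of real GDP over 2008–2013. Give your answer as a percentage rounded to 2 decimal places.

Deflate each year: 2008 → 4959.3/1.153 = 4301.21; 2013 → 7637.6/1.276 = 5985.58.
So real GDP changed by 5985.58/4301.21 − 1 = 0.3916, i.e. 39.16%.

39.16%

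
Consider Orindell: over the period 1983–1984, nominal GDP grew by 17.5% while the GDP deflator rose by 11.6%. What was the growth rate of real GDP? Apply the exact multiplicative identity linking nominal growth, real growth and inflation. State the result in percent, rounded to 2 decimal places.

(1 + g_nom) = (1 + g_real)(1 + π), so g_real = 1.1750 / 1.1160 − 1 = 0.05287.

5.29%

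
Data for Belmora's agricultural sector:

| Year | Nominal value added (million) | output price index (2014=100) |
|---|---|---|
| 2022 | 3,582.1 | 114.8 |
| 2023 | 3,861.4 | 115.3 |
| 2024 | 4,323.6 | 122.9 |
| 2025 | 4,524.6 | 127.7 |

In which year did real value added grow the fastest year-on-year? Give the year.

2023: real = 3861.4/1.153 = 3349.00; growth vs 2022 (3120.30) = 7.33%.
2024: real = 4323.6/1.229 = 3517.98; growth vs 2023 (3349.00) = 5.05%.
2025: real = 4524.6/1.277 = 3543.15; growth vs 2024 (3517.98) = 0.72%.

2023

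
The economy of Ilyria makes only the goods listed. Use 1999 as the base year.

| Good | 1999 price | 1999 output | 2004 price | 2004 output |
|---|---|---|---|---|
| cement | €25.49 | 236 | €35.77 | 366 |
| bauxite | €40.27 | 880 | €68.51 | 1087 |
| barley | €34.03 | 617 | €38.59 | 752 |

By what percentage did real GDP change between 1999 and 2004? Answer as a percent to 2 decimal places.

Real GDP 1999 = Nominal GDP 1999 = 25.49·236 + 40.27·880 + 34.03·617 = 62449.75.
Real GDP 2004 (at 1999 prices) = 25.49·366 + 40.27·1087 + 34.03·752 = 78693.39.
Real growth = 78693.39/62449.75 − 1 = 0.2601.

26.01%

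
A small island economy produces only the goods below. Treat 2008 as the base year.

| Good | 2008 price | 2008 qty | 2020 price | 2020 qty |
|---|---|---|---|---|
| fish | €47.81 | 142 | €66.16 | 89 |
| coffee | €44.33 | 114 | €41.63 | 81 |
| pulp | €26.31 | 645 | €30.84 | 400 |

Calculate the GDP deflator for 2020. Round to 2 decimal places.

117.56

Nominal GDP 2020 = 66.16·89 + 41.63·81 + 30.84·400 = 21596.27.
Real GDP 2020 (at 2008 prices) = 47.81·89 + 44.33·81 + 26.31·400 = 18369.82.
Deflator = Nominal/Real × 100 = 21596.27/18369.82 × 100 = 117.564.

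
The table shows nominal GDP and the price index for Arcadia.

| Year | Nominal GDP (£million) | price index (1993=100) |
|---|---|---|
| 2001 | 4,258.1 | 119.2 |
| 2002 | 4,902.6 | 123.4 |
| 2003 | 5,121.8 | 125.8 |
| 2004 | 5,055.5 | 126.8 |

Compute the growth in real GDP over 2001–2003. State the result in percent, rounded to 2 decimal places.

13.97%

Real GDP 2001 = 4258.1/1.192 = 3572.23.
Real GDP 2003 = 5121.8/1.258 = 4071.38.
Change = 4071.38/3572.23 − 1 = 0.1397.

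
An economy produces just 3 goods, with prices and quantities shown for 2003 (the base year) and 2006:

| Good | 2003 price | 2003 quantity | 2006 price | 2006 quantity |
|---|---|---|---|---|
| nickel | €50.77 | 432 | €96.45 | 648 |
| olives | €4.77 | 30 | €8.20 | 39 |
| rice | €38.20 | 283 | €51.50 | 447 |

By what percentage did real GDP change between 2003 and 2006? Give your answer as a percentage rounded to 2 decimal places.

52.53%

Real GDP 2003 = Nominal GDP 2003 = 50.77·432 + 4.77·30 + 38.20·283 = 32886.34.
Real GDP 2006 (at 2003 prices) = 50.77·648 + 4.77·39 + 38.20·447 = 50160.39.
Real growth = 50160.39/32886.34 − 1 = 0.5253.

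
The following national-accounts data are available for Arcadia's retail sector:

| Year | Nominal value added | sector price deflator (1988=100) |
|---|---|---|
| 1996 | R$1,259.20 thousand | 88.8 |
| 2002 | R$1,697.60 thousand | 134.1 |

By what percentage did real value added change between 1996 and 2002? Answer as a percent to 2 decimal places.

-10.73%

Real value added 1996 = 1259.20 / 0.888 = 1418.02.
Real value added 2002 = 1697.60 / 1.341 = 1265.92.
Real growth = 1265.92 / 1418.02 − 1 = -0.1073.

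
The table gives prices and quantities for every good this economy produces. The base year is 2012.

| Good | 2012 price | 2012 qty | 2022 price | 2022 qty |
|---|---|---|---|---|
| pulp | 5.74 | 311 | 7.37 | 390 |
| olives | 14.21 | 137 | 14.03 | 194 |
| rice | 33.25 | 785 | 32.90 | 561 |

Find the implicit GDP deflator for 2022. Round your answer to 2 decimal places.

Nominal GDP 2022 = 7.37·390 + 14.03·194 + 32.90·561 = 24053.02.
Real GDP 2022 (at 2012 prices) = 5.74·390 + 14.21·194 + 33.25·561 = 23648.59.
Deflator = Nominal/Real × 100 = 24053.02/23648.59 × 100 = 101.710.

101.71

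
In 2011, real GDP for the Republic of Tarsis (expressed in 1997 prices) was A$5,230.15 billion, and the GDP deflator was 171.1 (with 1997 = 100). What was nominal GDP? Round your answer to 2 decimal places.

Nominal GDP = Real × (GDP deflator/100) = 5230.15 × 1.711 = 8948.79.

A$8,948.79 billion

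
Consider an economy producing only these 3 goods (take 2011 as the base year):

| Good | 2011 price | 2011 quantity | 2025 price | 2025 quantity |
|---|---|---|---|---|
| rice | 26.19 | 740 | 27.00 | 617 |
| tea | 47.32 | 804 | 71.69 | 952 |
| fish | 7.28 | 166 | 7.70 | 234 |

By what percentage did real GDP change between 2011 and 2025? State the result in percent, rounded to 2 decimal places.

Real GDP 2011 = Nominal GDP 2011 = 26.19·740 + 47.32·804 + 7.28·166 = 58634.36.
Real GDP 2025 (at 2011 prices) = 26.19·617 + 47.32·952 + 7.28·234 = 62911.39.
Real growth = 62911.39/58634.36 − 1 = 0.0729.

7.29%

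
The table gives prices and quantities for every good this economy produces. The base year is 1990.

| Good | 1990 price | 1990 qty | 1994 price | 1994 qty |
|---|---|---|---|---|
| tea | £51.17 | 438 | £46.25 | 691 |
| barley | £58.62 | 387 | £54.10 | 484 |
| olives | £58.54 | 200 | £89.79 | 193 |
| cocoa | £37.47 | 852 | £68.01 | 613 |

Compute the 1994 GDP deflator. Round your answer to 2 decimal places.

119.56

Nominal GDP 1994 = 46.25·691 + 54.10·484 + 89.79·193 + 68.01·613 = 117162.75.
Real GDP 1994 (at 1990 prices) = 51.17·691 + 58.62·484 + 58.54·193 + 37.47·613 = 97997.88.
Deflator = Nominal/Real × 100 = 117162.75/97997.88 × 100 = 119.556.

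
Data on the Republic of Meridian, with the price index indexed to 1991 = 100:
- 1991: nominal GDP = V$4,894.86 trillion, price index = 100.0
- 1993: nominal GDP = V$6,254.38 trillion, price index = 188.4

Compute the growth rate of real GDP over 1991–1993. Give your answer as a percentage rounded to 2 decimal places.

-32.18%

Real GDP 1991 = 4894.86 / 1.000 = 4894.86.
Real GDP 1993 = 6254.38 / 1.884 = 3319.73.
Real growth = 3319.73 / 4894.86 − 1 = -0.3218.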